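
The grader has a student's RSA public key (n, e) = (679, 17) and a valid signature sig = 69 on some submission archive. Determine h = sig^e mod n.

125

sig^2 ≡ 69^2 = 4761 ≡ 8
sig^4 ≡ 8^2 = 64
sig^8 ≡ 64^2 = 4096 ≡ 22
sig^16 ≡ 22^2 = 484
17 = 16 + 1, so sig^17 ≡ 484·69 ≡ 125 (mod 679)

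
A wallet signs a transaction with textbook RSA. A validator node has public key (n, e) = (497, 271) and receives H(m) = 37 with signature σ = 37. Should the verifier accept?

reject

Squares mod 497: σ^1≡37, σ^2≡375, σ^4≡471, σ^8≡179, σ^16≡233, σ^32≡116, σ^64≡37, σ^128≡375, σ^256≡471
271 = 256 + 8 + 4 + 2 + 1, so σ^271 ≡ 471·179·471·375·37 ≡ 387 (mod 497)
σ^271 mod 497 = 387, but H(m) = 37.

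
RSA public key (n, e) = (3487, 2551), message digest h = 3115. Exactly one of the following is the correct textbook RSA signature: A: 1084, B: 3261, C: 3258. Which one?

Candidate A: Squares mod 3487: 1084^1≡1084, 1084^2≡3424, 1084^4≡482, 1084^8≡2182, 1084^16≡1369, 1084^32≡1642, 1084^64≡713, 1084^128≡2754, 1084^256≡291, 1084^512≡993, 1084^1024≡2715, 1084^2048≡3194; 2551 = 2048 + 256 + 128 + 64 + 32 + 16 + 4 + 2 + 1, so 1084^2551 ≡ 3194·291·2754·713·1642·1369·482·3424·1084 ≡ 3416 (mod 3487)
Candidate B: Squares mod 3487: 3261^1≡3261, 3261^2≡2258, 3261^4≡570, 3261^8≡609, 3261^16≡1259, 3261^32≡1983, 3261^64≡2440, 3261^128≡1291, 3261^256≡3382, 3261^512≡564, 3261^1024≡779, 3261^2048≡103; 2551 = 2048 + 256 + 128 + 64 + 32 + 16 + 4 + 2 + 1, so 3261^2551 ≡ 103·3382·1291·2440·1983·1259·570·2258·3261 ≡ 2744 (mod 3487)
Candidate C: Squares mod 3487: 3258^1≡3258, 3258^2≡136, 3258^4≡1061, 3258^8≡2907, 3258^16≡1648, 3258^32≡3018, 3258^64≡280, 3258^128≡1686, 3258^256≡691, 3258^512≡3249, 3258^1024≡852, 3258^2048≡608; 2551 = 2048 + 256 + 128 + 64 + 32 + 16 + 4 + 2 + 1, so 3258^2551 ≡ 608·691·1686·280·3018·1648·1061·136·3258 ≡ 3115 (mod 3487)
  → matches h = 3115

C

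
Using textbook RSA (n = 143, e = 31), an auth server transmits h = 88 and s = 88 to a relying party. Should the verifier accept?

s^2 ≡ 88^2 = 7744 ≡ 22
s^4 ≡ 22^2 = 484 ≡ 55
s^8 ≡ 55^2 = 3025 ≡ 22
s^16 ≡ 22^2 = 484 ≡ 55
31 = 16 + 8 + 4 + 2 + 1, so s^31 ≡ 55·22·55·22·88 ≡ 88 (mod 143)
Since 88 equals the digest 88, verification succeeds.

accept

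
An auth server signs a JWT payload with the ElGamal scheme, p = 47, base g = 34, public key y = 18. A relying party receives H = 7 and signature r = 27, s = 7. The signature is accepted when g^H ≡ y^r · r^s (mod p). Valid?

Left side g^H mod p:
Squares mod 47: 34^1≡34, 34^2≡28, 34^4≡32
7 = 4 + 2 + 1, so 34^7 ≡ 32·28·34 ≡ 8 (mod 47)
Right side y^r · r^s mod p:
Squares mod 47: 18^1≡18, 18^2≡42, 18^4≡25, 18^8≡14, 18^16≡8
27 = 16 + 8 + 2 + 1, so 18^27 ≡ 8·14·42·18 ≡ 25 (mod 47)
Squares mod 47: 27^1≡27, 27^2≡24, 27^4≡12
7 = 4 + 2 + 1, so 27^7 ≡ 12·24·27 ≡ 21 (mod 47)
25·21 = 525 ≡ 8 (mod 47)
8 ≡ 8 (mod 47), so the signature is genuine.

yes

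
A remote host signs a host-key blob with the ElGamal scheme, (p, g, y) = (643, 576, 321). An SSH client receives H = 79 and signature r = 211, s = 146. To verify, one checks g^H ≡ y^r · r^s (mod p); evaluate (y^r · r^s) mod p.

598

Squares mod 643: 321^1≡321, 321^2≡161, 321^4≡201, 321^8≡535, 321^16≡90, 321^32≡384, 321^64≡209, 321^128≡600
211 = 128 + 64 + 16 + 2 + 1, so 321^211 ≡ 600·209·90·161·321 ≡ 635 (mod 643)
Squares mod 643: 211^1≡211, 211^2≡154, 211^4≡568, 211^8≡481, 211^16≡524, 211^32≡15, 211^64≡225, 211^128≡471
146 = 128 + 16 + 2, so 211^146 ≡ 471·524·154 ≡ 86 (mod 643)
y^r · r^s ≡ 635·86 = 54610 ≡ 598 (mod 643)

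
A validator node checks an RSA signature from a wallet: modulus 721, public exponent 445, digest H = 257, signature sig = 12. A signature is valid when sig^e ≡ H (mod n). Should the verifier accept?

accept

sig^2 ≡ 12^2 = 144
sig^4 ≡ 144^2 = 20736 ≡ 548
sig^8 ≡ 548^2 = 300304 ≡ 368
sig^16 ≡ 368^2 = 135424 ≡ 597
sig^32 ≡ 597^2 = 356409 ≡ 235
sig^64 ≡ 235^2 = 55225 ≡ 429
sig^128 ≡ 429^2 = 184041 ≡ 186
sig^256 ≡ 186^2 = 34596 ≡ 709
445 = 256 + 128 + 32 + 16 + 8 + 4 + 1, so sig^445 ≡ 709·186·235·597·368·548·12 ≡ 257 (mod 721)
257 = H, so the signature checks out.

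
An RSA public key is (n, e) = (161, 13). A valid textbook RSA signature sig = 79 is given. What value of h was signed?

107

sig^2 ≡ 79^2 = 6241 ≡ 123
sig^4 ≡ 123^2 = 15129 ≡ 156
sig^8 ≡ 156^2 = 24336 ≡ 25
13 = 8 + 4 + 1, so sig^13 ≡ 25·156·79 ≡ 107 (mod 161)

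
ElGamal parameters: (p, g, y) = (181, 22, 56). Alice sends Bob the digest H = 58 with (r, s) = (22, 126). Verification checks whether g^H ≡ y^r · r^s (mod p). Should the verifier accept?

accept

Left side g^H mod p:
22^2 = 484 ≡ 122
22^4 ≡ 122^2 = 14884 ≡ 42
22^8 ≡ 42^2 = 1764 ≡ 135
22^16 ≡ 135^2 = 18225 ≡ 125
22^32 ≡ 125^2 = 15625 ≡ 59
58 = 32 + 16 + 8 + 2, so 22^58 ≡ 59·125·135·122 ≡ 46 (mod 181)
Right side y^r · r^s mod p:
56^2 = 3136 ≡ 59
56^4 ≡ 59^2 = 3481 ≡ 42
56^8 ≡ 42^2 = 1764 ≡ 135
56^16 ≡ 135^2 = 18225 ≡ 125
22 = 16 + 4 + 2, so 56^22 ≡ 125·42·59 ≡ 59 (mod 181)
22^2 = 484 ≡ 122
22^4 ≡ 122^2 = 14884 ≡ 42
22^8 ≡ 42^2 = 1764 ≡ 135
22^16 ≡ 135^2 = 18225 ≡ 125
22^32 ≡ 125^2 = 15625 ≡ 59
22^64 ≡ 59^2 = 3481 ≡ 42
126 = 64 + 32 + 16 + 8 + 4 + 2, so 22^126 ≡ 42·59·125·135·42·122 ≡ 56 (mod 181)
59·56 = 3304 ≡ 46 (mod 181)
46 ≡ 46 (mod 181), so the signature is genuine.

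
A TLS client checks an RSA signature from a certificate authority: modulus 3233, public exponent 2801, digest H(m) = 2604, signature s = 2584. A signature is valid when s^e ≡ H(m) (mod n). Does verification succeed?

s^2 ≡ 2584^2 = 6677056 ≡ 911
s^4 ≡ 911^2 = 829921 ≡ 2273
s^8 ≡ 2273^2 = 5166529 ≡ 195
s^16 ≡ 195^2 = 38025 ≡ 2462
s^32 ≡ 2462^2 = 6061444 ≡ 2802
s^64 ≡ 2802^2 = 7851204 ≡ 1480
s^128 ≡ 1480^2 = 2190400 ≡ 1659
s^256 ≡ 1659^2 = 2752281 ≡ 998
s^512 ≡ 998^2 = 996004 ≡ 240
s^1024 ≡ 240^2 = 57600 ≡ 2639
s^2048 ≡ 2639^2 = 6964321 ≡ 439
2801 = 2048 + 512 + 128 + 64 + 32 + 16 + 1, so s^2801 ≡ 439·240·1659·1480·2802·2462·2584 ≡ 2604 (mod 3233)
Since 2604 equals the digest 2604, verification succeeds.

passes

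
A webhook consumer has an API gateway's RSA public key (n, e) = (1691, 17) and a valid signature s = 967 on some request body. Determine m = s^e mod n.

522

s^2 ≡ 967^2 = 935089 ≡ 1657
s^4 ≡ 1657^2 = 2745649 ≡ 1156
s^8 ≡ 1156^2 = 1336336 ≡ 446
s^16 ≡ 446^2 = 198916 ≡ 1069
17 = 16 + 1, so s^17 ≡ 1069·967 ≡ 522 (mod 1691)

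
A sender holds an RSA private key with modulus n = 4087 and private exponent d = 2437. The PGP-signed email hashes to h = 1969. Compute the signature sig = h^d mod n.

h^2 ≡ 1969^2 = 3876961 ≡ 2485
h^4 ≡ 2485^2 = 6175225 ≡ 3855
h^8 ≡ 3855^2 = 14861025 ≡ 693
h^16 ≡ 693^2 = 480249 ≡ 2070
h^32 ≡ 2070^2 = 4284900 ≡ 1724
h^64 ≡ 1724^2 = 2972176 ≡ 927
h^128 ≡ 927^2 = 859329 ≡ 1059
h^256 ≡ 1059^2 = 1121481 ≡ 1643
h^512 ≡ 1643^2 = 2699449 ≡ 2029
h^1024 ≡ 2029^2 = 4116841 ≡ 1232
h^2048 ≡ 1232^2 = 1517824 ≡ 1547
2437 = 2048 + 256 + 128 + 4 + 1, so h^2437 ≡ 1547·1643·1059·3855·1969 ≡ 1373 (mod 4087)

1373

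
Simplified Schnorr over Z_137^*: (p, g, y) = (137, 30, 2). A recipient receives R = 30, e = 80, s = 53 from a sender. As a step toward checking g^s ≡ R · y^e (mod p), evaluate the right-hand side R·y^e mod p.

2^2 = 4
2^4 ≡ 4^2 = 16
2^8 ≡ 16^2 = 256 ≡ 119
2^16 ≡ 119^2 = 14161 ≡ 50
2^32 ≡ 50^2 = 2500 ≡ 34
2^64 ≡ 34^2 = 1156 ≡ 60
80 = 64 + 16, so 2^80 ≡ 60·50 ≡ 123 (mod 137)
R · y^e ≡ 30·123 = 3690 ≡ 128 (mod 137)

128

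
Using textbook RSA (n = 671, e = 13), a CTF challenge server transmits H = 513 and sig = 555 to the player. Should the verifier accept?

reject

sig^2 ≡ 555^2 = 308025 ≡ 36
sig^4 ≡ 36^2 = 1296 ≡ 625
sig^8 ≡ 625^2 = 390625 ≡ 103
13 = 8 + 4 + 1, so sig^13 ≡ 103·625·555 ≡ 59 (mod 671)
sig^13 mod 671 = 59, but H = 513.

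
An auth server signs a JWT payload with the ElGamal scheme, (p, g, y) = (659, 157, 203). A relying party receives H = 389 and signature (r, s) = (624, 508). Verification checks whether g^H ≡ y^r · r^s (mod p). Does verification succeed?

Left side g^H mod p:
157^2 = 24649 ≡ 266
157^4 ≡ 266^2 = 70756 ≡ 243
157^8 ≡ 243^2 = 59049 ≡ 398
157^16 ≡ 398^2 = 158404 ≡ 244
157^32 ≡ 244^2 = 59536 ≡ 226
157^64 ≡ 226^2 = 51076 ≡ 333
157^128 ≡ 333^2 = 110889 ≡ 177
157^256 ≡ 177^2 = 31329 ≡ 356
389 = 256 + 128 + 4 + 1, so 157^389 ≡ 356·177·243·157 ≡ 99 (mod 659)
Right side y^r · r^s mod p:
203^2 = 41209 ≡ 351
203^4 ≡ 351^2 = 123201 ≡ 627
203^8 ≡ 627^2 = 393129 ≡ 365
203^16 ≡ 365^2 = 133225 ≡ 107
203^32 ≡ 107^2 = 11449 ≡ 246
203^64 ≡ 246^2 = 60516 ≡ 547
203^128 ≡ 547^2 = 299209 ≡ 23
203^256 ≡ 23^2 = 529
203^512 ≡ 529^2 = 279841 ≡ 425
624 = 512 + 64 + 32 + 16, so 203^624 ≡ 425·547·246·107 ≡ 504 (mod 659)
624^2 = 389376 ≡ 566
624^4 ≡ 566^2 = 320356 ≡ 82
624^8 ≡ 82^2 = 6724 ≡ 134
624^16 ≡ 134^2 = 17956 ≡ 163
624^32 ≡ 163^2 = 26569 ≡ 209
624^64 ≡ 209^2 = 43681 ≡ 187
624^128 ≡ 187^2 = 34969 ≡ 42
624^256 ≡ 42^2 = 1764 ≡ 446
508 = 256 + 128 + 64 + 32 + 16 + 8 + 4, so 624^508 ≡ 446·42·187·209·163·134·82 ≡ 272 (mod 659)
504·272 = 137088 ≡ 16 (mod 659)
99 ≠ 16, so verification fails.

fails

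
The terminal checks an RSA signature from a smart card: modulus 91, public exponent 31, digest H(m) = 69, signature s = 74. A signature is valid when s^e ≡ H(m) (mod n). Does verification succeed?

s^2 ≡ 74^2 = 5476 ≡ 16
s^4 ≡ 16^2 = 256 ≡ 74
s^8 ≡ 74^2 = 5476 ≡ 16
s^16 ≡ 16^2 = 256 ≡ 74
31 = 16 + 8 + 4 + 2 + 1, so s^31 ≡ 74·16·74·16·74 ≡ 74 (mod 91)
The recovered value 74 does not match the digest 69.

fails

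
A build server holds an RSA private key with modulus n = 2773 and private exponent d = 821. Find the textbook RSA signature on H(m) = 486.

2751

(H(m))^821 mod 2773 = 2751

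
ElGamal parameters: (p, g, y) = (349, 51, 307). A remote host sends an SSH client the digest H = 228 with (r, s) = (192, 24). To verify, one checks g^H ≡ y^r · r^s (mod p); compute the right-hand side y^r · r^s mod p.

307^192 mod 349 = 312
192^24 mod 349 = 224
y^r · r^s ≡ 312·224 = 69888 ≡ 88 (mod 349)

88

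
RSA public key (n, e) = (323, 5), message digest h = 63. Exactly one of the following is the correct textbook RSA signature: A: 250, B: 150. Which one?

B

Candidate A: 250^2 = 62500 ≡ 161; 250^4 ≡ 161^2 = 25921 ≡ 81; 5 = 4 + 1, so 250^5 ≡ 81·250 ≡ 224 (mod 323)
Candidate B: 150^2 = 22500 ≡ 213; 150^4 ≡ 213^2 = 45369 ≡ 149; 5 = 4 + 1, so 150^5 ≡ 149·150 ≡ 63 (mod 323)
  → matches h = 63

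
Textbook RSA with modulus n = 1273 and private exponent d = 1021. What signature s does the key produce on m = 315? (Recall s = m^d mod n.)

904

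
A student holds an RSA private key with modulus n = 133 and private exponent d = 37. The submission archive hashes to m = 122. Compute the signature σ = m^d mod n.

122

m^2 ≡ 122^2 = 14884 ≡ 121
m^4 ≡ 121^2 = 14641 ≡ 11
m^8 ≡ 11^2 = 121
m^16 ≡ 121^2 = 14641 ≡ 11
m^32 ≡ 11^2 = 121
37 = 32 + 4 + 1, so m^37 ≡ 121·11·122 ≡ 122 (mod 133)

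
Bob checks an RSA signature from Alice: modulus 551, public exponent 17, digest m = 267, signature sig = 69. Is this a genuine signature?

sig^2 ≡ 69^2 = 4761 ≡ 353
sig^4 ≡ 353^2 = 124609 ≡ 83
sig^8 ≡ 83^2 = 6889 ≡ 277
sig^16 ≡ 277^2 = 76729 ≡ 140
17 = 16 + 1, so sig^17 ≡ 140·69 ≡ 293 (mod 551)
sig^17 mod 551 = 293, but m = 267.

forged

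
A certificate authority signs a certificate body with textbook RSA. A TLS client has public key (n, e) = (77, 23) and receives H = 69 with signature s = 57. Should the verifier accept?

s^2 ≡ 57^2 = 3249 ≡ 15
s^4 ≡ 15^2 = 225 ≡ 71
s^8 ≡ 71^2 = 5041 ≡ 36
s^16 ≡ 36^2 = 1296 ≡ 64
23 = 16 + 4 + 2 + 1, so s^23 ≡ 64·71·15·57 ≡ 8 (mod 77)
8 ≠ 69, so verification fails.

reject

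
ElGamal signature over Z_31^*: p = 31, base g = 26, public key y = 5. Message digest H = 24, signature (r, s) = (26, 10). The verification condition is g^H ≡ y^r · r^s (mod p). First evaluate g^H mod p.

1

26^2 = 676 ≡ 25
26^4 ≡ 25^2 = 625 ≡ 5
26^8 ≡ 5^2 = 25
26^16 ≡ 25^2 = 625 ≡ 5
24 = 16 + 8, so 26^24 ≡ 5·25 ≡ 1 (mod 31)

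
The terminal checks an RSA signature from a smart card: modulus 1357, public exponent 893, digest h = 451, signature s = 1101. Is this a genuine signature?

genuine

s^2 ≡ 1101^2 = 1212201 ≡ 400
s^4 ≡ 400^2 = 160000 ≡ 1231
s^8 ≡ 1231^2 = 1515361 ≡ 949
s^16 ≡ 949^2 = 900601 ≡ 910
s^32 ≡ 910^2 = 828100 ≡ 330
s^64 ≡ 330^2 = 108900 ≡ 340
s^128 ≡ 340^2 = 115600 ≡ 255
s^256 ≡ 255^2 = 65025 ≡ 1246
s^512 ≡ 1246^2 = 1552516 ≡ 108
893 = 512 + 256 + 64 + 32 + 16 + 8 + 4 + 1, so s^893 ≡ 108·1246·340·330·910·949·1231·1101 ≡ 451 (mod 1357)
Since 451 equals the digest 451, verification succeeds.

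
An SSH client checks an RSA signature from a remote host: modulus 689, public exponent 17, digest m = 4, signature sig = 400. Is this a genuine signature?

genuine

sig^2 ≡ 400^2 = 160000 ≡ 152
sig^4 ≡ 152^2 = 23104 ≡ 367
sig^8 ≡ 367^2 = 134689 ≡ 334
sig^16 ≡ 334^2 = 111556 ≡ 627
17 = 16 + 1, so sig^17 ≡ 627·400 ≡ 4 (mod 689)
sig^17 mod 689 = 4 matches m.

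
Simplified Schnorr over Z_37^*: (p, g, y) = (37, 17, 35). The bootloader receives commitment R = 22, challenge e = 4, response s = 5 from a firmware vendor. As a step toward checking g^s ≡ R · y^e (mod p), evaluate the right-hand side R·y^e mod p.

19

Squares mod 37: 35^1≡35, 35^2≡4, 35^4≡16
35^4 ≡ 16 (mod 37)
R · y^e ≡ 22·16 = 352 ≡ 19 (mod 37)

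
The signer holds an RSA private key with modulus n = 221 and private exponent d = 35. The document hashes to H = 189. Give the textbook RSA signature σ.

93

H^2 ≡ 189^2 = 35721 ≡ 140
H^4 ≡ 140^2 = 19600 ≡ 152
H^8 ≡ 152^2 = 23104 ≡ 120
H^16 ≡ 120^2 = 14400 ≡ 35
H^32 ≡ 35^2 = 1225 ≡ 120
35 = 32 + 2 + 1, so H^35 ≡ 120·140·189 ≡ 93 (mod 221)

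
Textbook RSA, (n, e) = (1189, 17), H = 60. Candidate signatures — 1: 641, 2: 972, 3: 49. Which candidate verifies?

Candidate 1: Squares mod 1189: 641^1≡641, 641^2≡676, 641^4≡400, 641^8≡674, 641^16≡78; 17 = 16 + 1, so 641^17 ≡ 78·641 ≡ 60 (mod 1189)
  → matches H = 60
Candidate 2: Squares mod 1189: 972^1≡972, 972^2≡718, 972^4≡687, 972^8≡1125, 972^16≡529; 17 = 16 + 1, so 972^17 ≡ 529·972 ≡ 540 (mod 1189)
Candidate 3: Squares mod 1189: 49^1≡49, 49^2≡23, 49^4≡529, 49^8≡426, 49^16≡748; 17 = 16 + 1, so 49^17 ≡ 748·49 ≡ 982 (mod 1189)

1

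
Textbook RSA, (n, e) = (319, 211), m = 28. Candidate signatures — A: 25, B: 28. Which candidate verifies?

B

Candidate A: 25^2 = 625 ≡ 306; 25^4 ≡ 306^2 = 93636 ≡ 169; 25^8 ≡ 169^2 = 28561 ≡ 170; 25^16 ≡ 170^2 = 28900 ≡ 190; 25^32 ≡ 190^2 = 36100 ≡ 53; 25^64 ≡ 53^2 = 2809 ≡ 257; 25^128 ≡ 257^2 = 66049 ≡ 16; 211 = 128 + 64 + 16 + 2 + 1, so 25^211 ≡ 16·257·190·306·25 ≡ 25 (mod 319)
Candidate B: 28^2 = 784 ≡ 146; 28^4 ≡ 146^2 = 21316 ≡ 262; 28^8 ≡ 262^2 = 68644 ≡ 59; 28^16 ≡ 59^2 = 3481 ≡ 291; 28^32 ≡ 291^2 = 84681 ≡ 146; 28^64 ≡ 146^2 = 21316 ≡ 262; 28^128 ≡ 262^2 = 68644 ≡ 59; 211 = 128 + 64 + 16 + 2 + 1, so 28^211 ≡ 59·262·291·146·28 ≡ 28 (mod 319)
  → matches m = 28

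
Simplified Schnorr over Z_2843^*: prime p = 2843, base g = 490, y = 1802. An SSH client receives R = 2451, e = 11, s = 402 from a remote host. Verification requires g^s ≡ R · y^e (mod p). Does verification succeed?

passes

g^s mod p:
Squares mod 2843: 490^1≡490, 490^2≡1288, 490^4≡1475, 490^8≡730, 490^16≡1259, 490^32≡1530, 490^64≡1111, 490^128≡459, 490^256≡299
402 = 256 + 128 + 16 + 2, so 490^402 ≡ 299·459·1259·1288 ≡ 2029 (mod 2843)
R · y^e mod p:
Squares mod 2843: 1802^1≡1802, 1802^2≡498, 1802^4≡663, 1802^8≡1747
11 = 8 + 2 + 1, so 1802^11 ≡ 1747·498·1802 ≡ 1206 (mod 2843)
2451·1206 = 2955906 ≡ 2029 (mod 2843)
2029 ≡ 2029 (mod 2843); signature holds.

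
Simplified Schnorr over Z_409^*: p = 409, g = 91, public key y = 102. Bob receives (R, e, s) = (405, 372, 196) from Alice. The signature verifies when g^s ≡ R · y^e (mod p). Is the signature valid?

valid

g^s mod p:
91^196 mod 409 = 289
R · y^e mod p:
102^372 mod 409 = 30
405·30 = 12150 ≡ 289 (mod 409)
289 ≡ 289 (mod 409); signature holds.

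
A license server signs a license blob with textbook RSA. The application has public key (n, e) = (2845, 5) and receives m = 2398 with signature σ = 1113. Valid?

yes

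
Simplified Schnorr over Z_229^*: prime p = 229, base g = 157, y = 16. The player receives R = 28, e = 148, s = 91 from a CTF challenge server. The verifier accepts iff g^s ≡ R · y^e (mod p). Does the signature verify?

g^s mod p:
157^91 mod 229 = 152
R · y^e mod p:
16^148 mod 229 = 60
28·60 = 1680 ≡ 77 (mod 229)
152 ≠ 77; the check fails.

does not verify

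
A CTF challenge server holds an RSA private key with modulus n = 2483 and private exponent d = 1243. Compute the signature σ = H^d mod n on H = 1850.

H^2 ≡ 1850^2 = 3422500 ≡ 926
H^4 ≡ 926^2 = 857476 ≡ 841
H^8 ≡ 841^2 = 707281 ≡ 2109
H^16 ≡ 2109^2 = 4447881 ≡ 828
H^32 ≡ 828^2 = 685584 ≡ 276
H^64 ≡ 276^2 = 76176 ≡ 1686
H^128 ≡ 1686^2 = 2842596 ≡ 2044
H^256 ≡ 2044^2 = 4177936 ≡ 1530
H^512 ≡ 1530^2 = 2340900 ≡ 1914
H^1024 ≡ 1914^2 = 3663396 ≡ 971
1243 = 1024 + 128 + 64 + 16 + 8 + 2 + 1, so H^1243 ≡ 971·2044·1686·828·2109·926·1850 ≡ 1902 (mod 2483)

1902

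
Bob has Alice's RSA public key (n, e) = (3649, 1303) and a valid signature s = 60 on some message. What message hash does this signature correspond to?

726

s^2 ≡ 60^2 = 3600
s^4 ≡ 3600^2 = 12960000 ≡ 2401
s^8 ≡ 2401^2 = 5764801 ≡ 3030
s^16 ≡ 3030^2 = 9180900 ≡ 16
s^32 ≡ 16^2 = 256
s^64 ≡ 256^2 = 65536 ≡ 3503
s^128 ≡ 3503^2 = 12271009 ≡ 3071
s^256 ≡ 3071^2 = 9431041 ≡ 2025
s^512 ≡ 2025^2 = 4100625 ≡ 2798
s^1024 ≡ 2798^2 = 7828804 ≡ 1699
1303 = 1024 + 256 + 16 + 4 + 2 + 1, so s^1303 ≡ 1699·2025·16·2401·3600·60 ≡ 726 (mod 3649)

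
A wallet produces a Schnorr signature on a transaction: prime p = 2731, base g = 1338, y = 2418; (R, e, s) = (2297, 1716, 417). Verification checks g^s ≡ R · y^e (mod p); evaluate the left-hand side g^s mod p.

1338^2 = 1790244 ≡ 1439
1338^4 ≡ 1439^2 = 2070721 ≡ 623
1338^8 ≡ 623^2 = 388129 ≡ 327
1338^16 ≡ 327^2 = 106929 ≡ 420
1338^32 ≡ 420^2 = 176400 ≡ 1616
1338^64 ≡ 1616^2 = 2611456 ≡ 620
1338^128 ≡ 620^2 = 384400 ≡ 2060
1338^256 ≡ 2060^2 = 4243600 ≡ 2357
417 = 256 + 128 + 32 + 1, so 1338^417 ≡ 2357·2060·1616·1338 ≡ 501 (mod 2731)

501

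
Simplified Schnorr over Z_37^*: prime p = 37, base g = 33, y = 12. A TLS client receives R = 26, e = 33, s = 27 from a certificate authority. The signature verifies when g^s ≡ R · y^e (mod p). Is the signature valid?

g^s mod p:
33^2 = 1089 ≡ 16
33^4 ≡ 16^2 = 256 ≡ 34
33^8 ≡ 34^2 = 1156 ≡ 9
33^16 ≡ 9^2 = 81 ≡ 7
27 = 16 + 8 + 2 + 1, so 33^27 ≡ 7·9·16·33 ≡ 1 (mod 37)
R · y^e mod p:
12^2 = 144 ≡ 33
12^4 ≡ 33^2 = 1089 ≡ 16
12^8 ≡ 16^2 = 256 ≡ 34
12^16 ≡ 34^2 = 1156 ≡ 9
12^32 ≡ 9^2 = 81 ≡ 7
33 = 32 + 1, so 12^33 ≡ 7·12 ≡ 10 (mod 37)
26·10 = 260 ≡ 1 (mod 37)
1 ≡ 1 (mod 37); signature holds.

valid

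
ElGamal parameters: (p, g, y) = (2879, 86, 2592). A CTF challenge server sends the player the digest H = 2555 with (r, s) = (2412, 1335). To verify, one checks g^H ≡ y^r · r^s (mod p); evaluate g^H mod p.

1814

86^2 = 7396 ≡ 1638
86^4 ≡ 1638^2 = 2683044 ≡ 2695
86^8 ≡ 2695^2 = 7263025 ≡ 2187
86^16 ≡ 2187^2 = 4782969 ≡ 950
86^32 ≡ 950^2 = 902500 ≡ 1373
86^64 ≡ 1373^2 = 1885129 ≡ 2263
86^128 ≡ 2263^2 = 5121169 ≡ 2307
86^256 ≡ 2307^2 = 5322249 ≡ 1857
86^512 ≡ 1857^2 = 3448449 ≡ 2286
86^1024 ≡ 2286^2 = 5225796 ≡ 411
86^2048 ≡ 411^2 = 168921 ≡ 1939
2555 = 2048 + 256 + 128 + 64 + 32 + 16 + 8 + 2 + 1, so 86^2555 ≡ 1939·1857·2307·2263·1373·950·2187·1638·86 ≡ 1814 (mod 2879)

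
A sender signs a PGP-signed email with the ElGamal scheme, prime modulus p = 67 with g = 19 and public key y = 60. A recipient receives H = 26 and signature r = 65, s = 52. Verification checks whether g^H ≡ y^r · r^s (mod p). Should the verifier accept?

Left side g^H mod p:
19^26 mod 67 = 21
Right side y^r · r^s mod p:
60^65 mod 67 = 19
65^52 mod 67 = 54
19·54 = 1026 ≡ 21 (mod 67)
21 ≡ 21 (mod 67), so the signature is genuine.

accept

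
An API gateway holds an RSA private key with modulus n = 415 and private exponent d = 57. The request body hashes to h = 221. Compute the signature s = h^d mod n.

306

h^2 ≡ 221^2 = 48841 ≡ 286
h^4 ≡ 286^2 = 81796 ≡ 41
h^8 ≡ 41^2 = 1681 ≡ 21
h^16 ≡ 21^2 = 441 ≡ 26
h^32 ≡ 26^2 = 676 ≡ 261
57 = 32 + 16 + 8 + 1, so h^57 ≡ 261·26·21·221 ≡ 306 (mod 415)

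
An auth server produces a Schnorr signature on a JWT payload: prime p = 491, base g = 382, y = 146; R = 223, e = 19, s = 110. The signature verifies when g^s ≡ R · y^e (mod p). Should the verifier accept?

g^s mod p:
382^2 = 145924 ≡ 97
382^4 ≡ 97^2 = 9409 ≡ 80
382^8 ≡ 80^2 = 6400 ≡ 17
382^16 ≡ 17^2 = 289
382^32 ≡ 289^2 = 83521 ≡ 51
382^64 ≡ 51^2 = 2601 ≡ 146
110 = 64 + 32 + 8 + 4 + 2, so 382^110 ≡ 146·51·17·80·97 ≡ 378 (mod 491)
R · y^e mod p:
146^2 = 21316 ≡ 203
146^4 ≡ 203^2 = 41209 ≡ 456
146^8 ≡ 456^2 = 207936 ≡ 243
146^16 ≡ 243^2 = 59049 ≡ 129
19 = 16 + 2 + 1, so 146^19 ≡ 129·203·146 ≡ 376 (mod 491)
223·376 = 83848 ≡ 378 (mod 491)
378 ≡ 378 (mod 491); signature holds.

accept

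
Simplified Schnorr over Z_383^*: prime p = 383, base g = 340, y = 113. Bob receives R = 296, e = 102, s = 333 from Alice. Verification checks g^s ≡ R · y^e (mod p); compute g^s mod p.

329

340^2 = 115600 ≡ 317
340^4 ≡ 317^2 = 100489 ≡ 143
340^8 ≡ 143^2 = 20449 ≡ 150
340^16 ≡ 150^2 = 22500 ≡ 286
340^32 ≡ 286^2 = 81796 ≡ 217
340^64 ≡ 217^2 = 47089 ≡ 363
340^128 ≡ 363^2 = 131769 ≡ 17
340^256 ≡ 17^2 = 289
333 = 256 + 64 + 8 + 4 + 1, so 340^333 ≡ 289·363·150·143·340 ≡ 329 (mod 383)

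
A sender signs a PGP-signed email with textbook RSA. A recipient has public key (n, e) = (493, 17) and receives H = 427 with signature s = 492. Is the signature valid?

invalid

s^2 ≡ 492^2 = 242064 ≡ 1
s^4 ≡ 1^2 = 1
s^8 ≡ 1^2 = 1
s^16 ≡ 1^2 = 1
17 = 16 + 1, so s^17 ≡ 1·492 ≡ 492 (mod 493)
492 ≠ 427, so verification fails.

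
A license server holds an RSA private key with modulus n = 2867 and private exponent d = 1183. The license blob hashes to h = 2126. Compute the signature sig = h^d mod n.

Squares mod 2867: h^1≡2126, h^2≡1484, h^4≡400, h^8≡2315, h^16≡802, h^32≡996, h^64≡34, h^128≡1156, h^256≡314, h^512≡1118, h^1024≡2779
1183 = 1024 + 128 + 16 + 8 + 4 + 2 + 1, so h^1183 ≡ 2779·1156·802·2315·400·1484·2126 ≡ 1650 (mod 2867)

1650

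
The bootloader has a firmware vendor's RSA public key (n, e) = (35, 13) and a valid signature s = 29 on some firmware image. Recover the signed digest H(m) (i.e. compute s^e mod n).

Squares mod 35: s^1≡29, s^2≡1, s^4≡1, s^8≡1
13 = 8 + 4 + 1, so s^13 ≡ 1·1·29 ≡ 29 (mod 35)

29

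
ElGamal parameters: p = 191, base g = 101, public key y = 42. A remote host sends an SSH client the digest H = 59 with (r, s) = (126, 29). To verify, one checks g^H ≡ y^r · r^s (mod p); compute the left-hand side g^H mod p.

189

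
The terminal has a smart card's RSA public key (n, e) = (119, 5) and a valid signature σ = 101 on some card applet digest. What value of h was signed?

33

σ^2 ≡ 101^2 = 10201 ≡ 86
σ^4 ≡ 86^2 = 7396 ≡ 18
5 = 4 + 1, so σ^5 ≡ 18·101 ≡ 33 (mod 119)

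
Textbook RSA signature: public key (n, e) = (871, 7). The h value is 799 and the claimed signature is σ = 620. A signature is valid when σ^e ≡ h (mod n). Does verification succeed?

σ^2 ≡ 620^2 = 384400 ≡ 289
σ^4 ≡ 289^2 = 83521 ≡ 776
7 = 4 + 2 + 1, so σ^7 ≡ 776·289·620 ≡ 724 (mod 871)
The recovered value 724 does not match the digest 799.

fails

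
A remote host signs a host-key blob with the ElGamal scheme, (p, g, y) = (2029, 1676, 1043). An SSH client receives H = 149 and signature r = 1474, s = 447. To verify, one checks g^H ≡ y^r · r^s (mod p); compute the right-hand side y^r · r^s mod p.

800

Squares mod 2029: 1043^1≡1043, 1043^2≡305, 1043^4≡1720, 1043^8≡118, 1043^16≡1750, 1043^32≡739, 1043^64≡320, 1043^128≡950, 1043^256≡1624, 1043^512≡1705, 1043^1024≡1497
1474 = 1024 + 256 + 128 + 64 + 2, so 1043^1474 ≡ 1497·1624·950·320·305 ≡ 1461 (mod 2029)
Squares mod 2029: 1474^1≡1474, 1474^2≡1646, 1474^4≡601, 1474^8≡39, 1474^16≡1521, 1474^32≡381, 1474^64≡1102, 1474^128≡1062, 1474^256≡1749
447 = 256 + 128 + 32 + 16 + 8 + 4 + 2 + 1, so 1474^447 ≡ 1749·1062·381·1521·39·601·1646·1474 ≡ 1256 (mod 2029)
y^r · r^s ≡ 1461·1256 = 1835016 ≡ 800 (mod 2029)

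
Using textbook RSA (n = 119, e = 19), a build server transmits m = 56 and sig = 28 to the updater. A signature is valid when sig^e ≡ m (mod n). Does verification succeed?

passes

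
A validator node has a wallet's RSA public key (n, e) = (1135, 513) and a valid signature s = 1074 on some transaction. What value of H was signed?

234

s^2 ≡ 1074^2 = 1153476 ≡ 316
s^4 ≡ 316^2 = 99856 ≡ 1111
s^8 ≡ 1111^2 = 1234321 ≡ 576
s^16 ≡ 576^2 = 331776 ≡ 356
s^32 ≡ 356^2 = 126736 ≡ 751
s^64 ≡ 751^2 = 564001 ≡ 1041
s^128 ≡ 1041^2 = 1083681 ≡ 891
s^256 ≡ 891^2 = 793881 ≡ 516
s^512 ≡ 516^2 = 266256 ≡ 666
513 = 512 + 1, so s^513 ≡ 666·1074 ≡ 234 (mod 1135)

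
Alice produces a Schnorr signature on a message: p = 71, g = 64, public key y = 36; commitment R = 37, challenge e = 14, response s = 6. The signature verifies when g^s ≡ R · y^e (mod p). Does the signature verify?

verifies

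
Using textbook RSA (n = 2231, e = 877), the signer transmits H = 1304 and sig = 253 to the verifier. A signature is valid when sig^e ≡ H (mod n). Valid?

no

sig^2 ≡ 253^2 = 64009 ≡ 1541
sig^4 ≡ 1541^2 = 2374681 ≡ 897
sig^8 ≡ 897^2 = 804609 ≡ 1449
sig^16 ≡ 1449^2 = 2099601 ≡ 230
sig^32 ≡ 230^2 = 52900 ≡ 1587
sig^64 ≡ 1587^2 = 2518569 ≡ 2001
sig^128 ≡ 2001^2 = 4004001 ≡ 1587
sig^256 ≡ 1587^2 = 2518569 ≡ 2001
sig^512 ≡ 2001^2 = 4004001 ≡ 1587
877 = 512 + 256 + 64 + 32 + 8 + 4 + 1, so sig^877 ≡ 1587·2001·2001·1587·1449·897·253 ≡ 1495 (mod 2231)
sig^877 mod 2231 = 1495, but H = 1304.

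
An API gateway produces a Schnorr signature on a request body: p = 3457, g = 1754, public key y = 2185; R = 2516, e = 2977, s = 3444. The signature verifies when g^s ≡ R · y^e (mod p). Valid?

no

g^s mod p:
1754^2 = 3076516 ≡ 3243
1754^4 ≡ 3243^2 = 10517049 ≡ 855
1754^8 ≡ 855^2 = 731025 ≡ 1598
1754^16 ≡ 1598^2 = 2553604 ≡ 2338
1754^32 ≡ 2338^2 = 5466244 ≡ 727
1754^64 ≡ 727^2 = 528529 ≡ 3065
1754^128 ≡ 3065^2 = 9394225 ≡ 1556
1754^256 ≡ 1556^2 = 2421136 ≡ 1236
1754^512 ≡ 1236^2 = 1527696 ≡ 3159
1754^1024 ≡ 3159^2 = 9979281 ≡ 2379
1754^2048 ≡ 2379^2 = 5659641 ≡ 532
3444 = 2048 + 1024 + 256 + 64 + 32 + 16 + 4, so 1754^3444 ≡ 532·2379·1236·3065·727·2338·855 ≡ 1927 (mod 3457)
R · y^e mod p:
2185^2 = 4774225 ≡ 108
2185^4 ≡ 108^2 = 11664 ≡ 1293
2185^8 ≡ 1293^2 = 1671849 ≡ 2118
2185^16 ≡ 2118^2 = 4485924 ≡ 2195
2185^32 ≡ 2195^2 = 4818025 ≡ 2424
2185^64 ≡ 2424^2 = 5875776 ≡ 2333
2185^128 ≡ 2333^2 = 5442889 ≡ 1571
2185^256 ≡ 1571^2 = 2468041 ≡ 3200
2185^512 ≡ 3200^2 = 10240000 ≡ 366
2185^1024 ≡ 366^2 = 133956 ≡ 2590
2185^2048 ≡ 2590^2 = 6708100 ≡ 1520
2977 = 2048 + 512 + 256 + 128 + 32 + 1, so 2185^2977 ≡ 1520·366·3200·1571·2424·2185 ≡ 2570 (mod 3457)
2516·2570 = 6466120 ≡ 1530 (mod 3457)
1927 ≠ 1530; the check fails.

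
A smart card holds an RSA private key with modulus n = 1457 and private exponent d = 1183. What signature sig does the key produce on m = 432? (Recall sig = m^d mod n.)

m^2 ≡ 432^2 = 186624 ≡ 128
m^4 ≡ 128^2 = 16384 ≡ 357
m^8 ≡ 357^2 = 127449 ≡ 690
m^16 ≡ 690^2 = 476100 ≡ 1118
m^32 ≡ 1118^2 = 1249924 ≡ 1275
m^64 ≡ 1275^2 = 1625625 ≡ 1070
m^128 ≡ 1070^2 = 1144900 ≡ 1155
m^256 ≡ 1155^2 = 1334025 ≡ 870
m^512 ≡ 870^2 = 756900 ≡ 717
m^1024 ≡ 717^2 = 514089 ≡ 1225
1183 = 1024 + 128 + 16 + 8 + 4 + 2 + 1, so m^1183 ≡ 1225·1155·1118·690·357·128·432 ≡ 54 (mod 1457)

54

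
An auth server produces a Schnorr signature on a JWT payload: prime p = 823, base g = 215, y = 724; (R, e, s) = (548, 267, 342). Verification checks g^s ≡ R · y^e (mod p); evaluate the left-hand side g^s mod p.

Squares mod 823: 215^1≡215, 215^2≡137, 215^4≡663, 215^8≡87, 215^16≡162, 215^32≡731, 215^64≡234, 215^128≡438, 215^256≡85
342 = 256 + 64 + 16 + 4 + 2, so 215^342 ≡ 85·234·162·663·137 ≡ 308 (mod 823)

308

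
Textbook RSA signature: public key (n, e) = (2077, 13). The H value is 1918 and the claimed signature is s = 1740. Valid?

no

s^2 ≡ 1740^2 = 3027600 ≡ 1411
s^4 ≡ 1411^2 = 1990921 ≡ 1155
s^8 ≡ 1155^2 = 1334025 ≡ 591
13 = 8 + 4 + 1, so s^13 ≡ 591·1155·1740 ≡ 250 (mod 2077)
250 ≠ 1918, so verification fails.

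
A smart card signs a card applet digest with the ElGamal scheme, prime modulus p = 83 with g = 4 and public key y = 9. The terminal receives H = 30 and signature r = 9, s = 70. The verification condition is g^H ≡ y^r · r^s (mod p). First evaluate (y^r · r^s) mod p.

23

9^2 = 81
9^4 ≡ 81^2 = 6561 ≡ 4
9^8 ≡ 4^2 = 16
9 = 8 + 1, so 9^9 ≡ 16·9 ≡ 61 (mod 83)
9^2 = 81
9^4 ≡ 81^2 = 6561 ≡ 4
9^8 ≡ 4^2 = 16
9^16 ≡ 16^2 = 256 ≡ 7
9^32 ≡ 7^2 = 49
9^64 ≡ 49^2 = 2401 ≡ 77
70 = 64 + 4 + 2, so 9^70 ≡ 77·4·81 ≡ 48 (mod 83)
y^r · r^s ≡ 61·48 = 2928 ≡ 23 (mod 83)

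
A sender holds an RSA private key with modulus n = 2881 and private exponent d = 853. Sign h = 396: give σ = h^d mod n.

1993

h^853 mod 2881 = 1993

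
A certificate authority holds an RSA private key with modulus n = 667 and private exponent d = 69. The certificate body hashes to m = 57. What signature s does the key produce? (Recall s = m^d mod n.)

Squares mod 667: m^1≡57, m^2≡581, m^4≡59, m^8≡146, m^16≡639, m^32≡117, m^64≡349
69 = 64 + 4 + 1, so m^69 ≡ 349·59·57 ≡ 434 (mod 667)

434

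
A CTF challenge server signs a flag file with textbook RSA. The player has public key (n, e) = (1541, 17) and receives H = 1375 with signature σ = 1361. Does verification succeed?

fails

σ^2 ≡ 1361^2 = 1852321 ≡ 39
σ^4 ≡ 39^2 = 1521
σ^8 ≡ 1521^2 = 2313441 ≡ 400
σ^16 ≡ 400^2 = 160000 ≡ 1277
17 = 16 + 1, so σ^17 ≡ 1277·1361 ≡ 1290 (mod 1541)
The recovered value 1290 does not match the digest 1375.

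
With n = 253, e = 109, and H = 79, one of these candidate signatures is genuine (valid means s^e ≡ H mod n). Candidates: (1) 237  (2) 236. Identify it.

1

Candidate 1: 237^109 mod 253 = 79
  → matches H = 79
Candidate 2: 236^109 mod 253 = 119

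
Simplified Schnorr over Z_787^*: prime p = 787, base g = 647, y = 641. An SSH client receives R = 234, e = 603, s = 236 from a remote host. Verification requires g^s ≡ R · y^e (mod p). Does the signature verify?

g^s mod p:
647^2 = 418609 ≡ 712
647^4 ≡ 712^2 = 506944 ≡ 116
647^8 ≡ 116^2 = 13456 ≡ 77
647^16 ≡ 77^2 = 5929 ≡ 420
647^32 ≡ 420^2 = 176400 ≡ 112
647^64 ≡ 112^2 = 12544 ≡ 739
647^128 ≡ 739^2 = 546121 ≡ 730
236 = 128 + 64 + 32 + 8 + 4, so 647^236 ≡ 730·739·112·77·116 ≡ 775 (mod 787)
R · y^e mod p:
641^2 = 410881 ≡ 67
641^4 ≡ 67^2 = 4489 ≡ 554
641^8 ≡ 554^2 = 306916 ≡ 773
641^16 ≡ 773^2 = 597529 ≡ 196
641^32 ≡ 196^2 = 38416 ≡ 640
641^64 ≡ 640^2 = 409600 ≡ 360
641^128 ≡ 360^2 = 129600 ≡ 532
641^256 ≡ 532^2 = 283024 ≡ 491
641^512 ≡ 491^2 = 241081 ≡ 259
603 = 512 + 64 + 16 + 8 + 2 + 1, so 641^603 ≡ 259·360·196·773·67·641 ≡ 343 (mod 787)
234·343 = 80262 ≡ 775 (mod 787)
775 ≡ 775 (mod 787); signature holds.

verifies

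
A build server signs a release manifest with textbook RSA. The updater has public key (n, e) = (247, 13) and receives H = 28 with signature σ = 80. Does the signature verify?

verifies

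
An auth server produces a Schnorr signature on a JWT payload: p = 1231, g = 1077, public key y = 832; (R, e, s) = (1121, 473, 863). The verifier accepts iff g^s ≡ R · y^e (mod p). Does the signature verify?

verifies

g^s mod p:
1077^2 = 1159929 ≡ 327
1077^4 ≡ 327^2 = 106929 ≡ 1063
1077^8 ≡ 1063^2 = 1129969 ≡ 1142
1077^16 ≡ 1142^2 = 1304164 ≡ 535
1077^32 ≡ 535^2 = 286225 ≡ 633
1077^64 ≡ 633^2 = 400689 ≡ 614
1077^128 ≡ 614^2 = 376996 ≡ 310
1077^256 ≡ 310^2 = 96100 ≡ 82
1077^512 ≡ 82^2 = 6724 ≡ 569
863 = 512 + 256 + 64 + 16 + 8 + 4 + 2 + 1, so 1077^863 ≡ 569·82·614·535·1142·1063·327·1077 ≡ 651 (mod 1231)
R · y^e mod p:
832^2 = 692224 ≡ 402
832^4 ≡ 402^2 = 161604 ≡ 343
832^8 ≡ 343^2 = 117649 ≡ 704
832^16 ≡ 704^2 = 495616 ≡ 754
832^32 ≡ 754^2 = 568516 ≡ 1025
832^64 ≡ 1025^2 = 1050625 ≡ 582
832^128 ≡ 582^2 = 338724 ≡ 199
832^256 ≡ 199^2 = 39601 ≡ 209
473 = 256 + 128 + 64 + 16 + 8 + 1, so 832^473 ≡ 209·199·582·754·704·832 ≡ 341 (mod 1231)
1121·341 = 382261 ≡ 651 (mod 1231)
651 ≡ 651 (mod 1231); signature holds.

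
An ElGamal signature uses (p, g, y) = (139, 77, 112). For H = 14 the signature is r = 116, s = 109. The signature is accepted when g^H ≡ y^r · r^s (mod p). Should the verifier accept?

reject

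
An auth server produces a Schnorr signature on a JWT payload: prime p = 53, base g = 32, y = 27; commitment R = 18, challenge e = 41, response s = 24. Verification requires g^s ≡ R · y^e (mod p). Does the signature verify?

does not verify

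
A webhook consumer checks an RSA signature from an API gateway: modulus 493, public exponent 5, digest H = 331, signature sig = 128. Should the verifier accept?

accept

Squares mod 493: sig^1≡128, sig^2≡115, sig^4≡407
5 = 4 + 1, so sig^5 ≡ 407·128 ≡ 331 (mod 493)
331 = H, so the signature checks out.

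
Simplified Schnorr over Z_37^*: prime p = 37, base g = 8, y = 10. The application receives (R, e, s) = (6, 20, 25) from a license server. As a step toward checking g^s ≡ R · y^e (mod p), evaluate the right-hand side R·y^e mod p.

8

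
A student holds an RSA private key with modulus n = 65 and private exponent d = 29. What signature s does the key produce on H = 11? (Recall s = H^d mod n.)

46

H^2 ≡ 11^2 = 121 ≡ 56
H^4 ≡ 56^2 = 3136 ≡ 16
H^8 ≡ 16^2 = 256 ≡ 61
H^16 ≡ 61^2 = 3721 ≡ 16
29 = 16 + 8 + 4 + 1, so H^29 ≡ 16·61·16·11 ≡ 46 (mod 65)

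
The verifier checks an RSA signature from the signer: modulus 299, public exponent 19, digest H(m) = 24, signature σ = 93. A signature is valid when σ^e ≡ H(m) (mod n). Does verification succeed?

Squares mod 299: σ^1≡93, σ^2≡277, σ^4≡185, σ^8≡139, σ^16≡185
19 = 16 + 2 + 1, so σ^19 ≡ 185·277·93 ≡ 24 (mod 299)
σ^19 mod 299 = 24 matches H(m).

passes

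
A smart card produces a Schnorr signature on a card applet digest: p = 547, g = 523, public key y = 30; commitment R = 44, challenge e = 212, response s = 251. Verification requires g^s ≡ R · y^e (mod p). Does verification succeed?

g^s mod p:
523^2 = 273529 ≡ 29
523^4 ≡ 29^2 = 841 ≡ 294
523^8 ≡ 294^2 = 86436 ≡ 10
523^16 ≡ 10^2 = 100
523^32 ≡ 100^2 = 10000 ≡ 154
523^64 ≡ 154^2 = 23716 ≡ 195
523^128 ≡ 195^2 = 38025 ≡ 282
251 = 128 + 64 + 32 + 16 + 8 + 2 + 1, so 523^251 ≡ 282·195·154·100·10·29·523 ≡ 332 (mod 547)
R · y^e mod p:
30^2 = 900 ≡ 353
30^4 ≡ 353^2 = 124609 ≡ 440
30^8 ≡ 440^2 = 193600 ≡ 509
30^16 ≡ 509^2 = 259081 ≡ 350
30^32 ≡ 350^2 = 122500 ≡ 519
30^64 ≡ 519^2 = 269361 ≡ 237
30^128 ≡ 237^2 = 56169 ≡ 375
212 = 128 + 64 + 16 + 4, so 30^212 ≡ 375·237·350·440 ≡ 440 (mod 547)
44·440 = 19360 ≡ 215 (mod 547)
332 ≠ 215; the check fails.

fails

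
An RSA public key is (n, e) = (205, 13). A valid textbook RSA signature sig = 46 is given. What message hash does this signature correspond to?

Squares mod 205: sig^1≡46, sig^2≡66, sig^4≡51, sig^8≡141
13 = 8 + 4 + 1, so sig^13 ≡ 141·51·46 ≡ 121 (mod 205)

121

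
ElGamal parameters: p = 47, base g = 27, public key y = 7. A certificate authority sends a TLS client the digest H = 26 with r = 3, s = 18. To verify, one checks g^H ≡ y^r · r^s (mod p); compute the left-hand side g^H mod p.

37

27^2 = 729 ≡ 24
27^4 ≡ 24^2 = 576 ≡ 12
27^8 ≡ 12^2 = 144 ≡ 3
27^16 ≡ 3^2 = 9
26 = 16 + 8 + 2, so 27^26 ≡ 9·3·24 ≡ 37 (mod 47)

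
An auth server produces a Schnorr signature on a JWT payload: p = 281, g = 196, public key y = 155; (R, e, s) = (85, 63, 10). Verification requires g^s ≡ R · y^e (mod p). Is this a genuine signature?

g^s mod p:
Squares mod 281: 196^1≡196, 196^2≡200, 196^4≡98, 196^8≡50
10 = 8 + 2, so 196^10 ≡ 50·200 ≡ 165 (mod 281)
R · y^e mod p:
Squares mod 281: 155^1≡155, 155^2≡140, 155^4≡211, 155^8≡123, 155^16≡236, 155^32≡58
63 = 32 + 16 + 8 + 4 + 2 + 1, so 155^63 ≡ 58·236·123·211·140·155 ≡ 232 (mod 281)
85·232 = 19720 ≡ 50 (mod 281)
165 ≠ 50; the check fails.

forged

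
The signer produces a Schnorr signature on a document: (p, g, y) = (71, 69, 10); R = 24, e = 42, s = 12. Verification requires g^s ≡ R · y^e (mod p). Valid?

yes

g^s mod p:
69^12 mod 71 = 49
R · y^e mod p:
10^42 mod 71 = 5
24·5 = 120 ≡ 49 (mod 71)
49 ≡ 49 (mod 71); signature holds.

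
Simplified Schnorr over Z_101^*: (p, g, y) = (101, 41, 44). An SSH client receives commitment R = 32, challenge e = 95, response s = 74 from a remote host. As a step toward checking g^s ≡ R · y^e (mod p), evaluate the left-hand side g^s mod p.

17

41^2 = 1681 ≡ 65
41^4 ≡ 65^2 = 4225 ≡ 84
41^8 ≡ 84^2 = 7056 ≡ 87
41^16 ≡ 87^2 = 7569 ≡ 95
41^32 ≡ 95^2 = 9025 ≡ 36
41^64 ≡ 36^2 = 1296 ≡ 84
74 = 64 + 8 + 2, so 41^74 ≡ 84·87·65 ≡ 17 (mod 101)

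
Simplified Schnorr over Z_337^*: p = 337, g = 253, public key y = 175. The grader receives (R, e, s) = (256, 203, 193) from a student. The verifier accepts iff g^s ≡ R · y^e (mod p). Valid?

no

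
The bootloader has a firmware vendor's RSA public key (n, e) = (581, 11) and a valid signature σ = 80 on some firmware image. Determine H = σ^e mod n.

390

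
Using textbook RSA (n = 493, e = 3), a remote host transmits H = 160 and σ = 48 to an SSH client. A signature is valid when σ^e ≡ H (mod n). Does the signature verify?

σ^2 ≡ 48^2 = 2304 ≡ 332
3 = 2 + 1, so σ^3 ≡ 332·48 ≡ 160 (mod 493)
σ^3 mod 493 = 160 matches H.

verifies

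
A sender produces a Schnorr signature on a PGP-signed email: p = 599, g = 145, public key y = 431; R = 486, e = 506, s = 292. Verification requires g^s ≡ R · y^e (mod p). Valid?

g^s mod p:
145^2 = 21025 ≡ 60
145^4 ≡ 60^2 = 3600 ≡ 6
145^8 ≡ 6^2 = 36
145^16 ≡ 36^2 = 1296 ≡ 98
145^32 ≡ 98^2 = 9604 ≡ 20
145^64 ≡ 20^2 = 400
145^128 ≡ 400^2 = 160000 ≡ 67
145^256 ≡ 67^2 = 4489 ≡ 296
292 = 256 + 32 + 4, so 145^292 ≡ 296·20·6 ≡ 179 (mod 599)
R · y^e mod p:
431^2 = 185761 ≡ 71
431^4 ≡ 71^2 = 5041 ≡ 249
431^8 ≡ 249^2 = 62001 ≡ 304
431^16 ≡ 304^2 = 92416 ≡ 170
431^32 ≡ 170^2 = 28900 ≡ 148
431^64 ≡ 148^2 = 21904 ≡ 340
431^128 ≡ 340^2 = 115600 ≡ 592
431^256 ≡ 592^2 = 350464 ≡ 49
506 = 256 + 128 + 64 + 32 + 16 + 8 + 2, so 431^506 ≡ 49·592·340·148·170·304·71 ≡ 212 (mod 599)
486·212 = 103032 ≡ 4 (mod 599)
179 ≠ 4; the check fails.

no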